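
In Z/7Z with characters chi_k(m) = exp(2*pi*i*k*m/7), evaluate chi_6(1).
chi_6(1) = zeta_7^6 = exp(-2*I*pi/7)

Details: chi_6(1) = zeta_7^(6*1) = zeta_7^6. Since zeta_7^7 = 1, this equals zeta_7^6 = exp(2*pi*i*6/7) = exp(-2*I*pi/7).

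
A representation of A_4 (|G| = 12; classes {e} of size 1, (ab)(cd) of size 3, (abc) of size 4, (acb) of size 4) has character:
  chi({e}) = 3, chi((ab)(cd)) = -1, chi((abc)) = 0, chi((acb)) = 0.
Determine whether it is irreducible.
Irreducible: <chi, chi> = 1.

Justification: <chi, chi> = (1/|G|) sum_C |C| * |chi(C)|^2 = (1/12)[1*|3|^2 + 3*|-1|^2 + 4*|0|^2 + 4*|0|^2]
  = (1/12)[(9) + (3) + (0) + (0)] = 12/12 = 1.
(Exp terms are combined using exp(i*s)*conj(exp(i*t)) = exp(i*(s-t)), and sums of them are collapsed using the identity that for every m > 1 the m distinct m-th roots of unity sum to 0, e.g. 1 + exp(2*I*pi/3) + exp(-2*I*pi/3) = 0.)
A character is irreducible iff <chi, chi> = 1, so this representation is irreducible.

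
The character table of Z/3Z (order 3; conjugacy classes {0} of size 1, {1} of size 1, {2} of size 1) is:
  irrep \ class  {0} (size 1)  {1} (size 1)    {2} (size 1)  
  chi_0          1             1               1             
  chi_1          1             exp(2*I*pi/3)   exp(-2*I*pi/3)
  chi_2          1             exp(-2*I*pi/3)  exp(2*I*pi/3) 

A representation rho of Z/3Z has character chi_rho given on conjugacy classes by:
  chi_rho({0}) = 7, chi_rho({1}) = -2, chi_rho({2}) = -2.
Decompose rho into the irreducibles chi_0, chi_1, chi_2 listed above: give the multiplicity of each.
Multiplicities: chi_0: 1, chi_1: 3, chi_2: 3.

Why: Use <chi_rho, chi> = (1/|G|) sum_C |C| * chi_rho(C) * conj(chi(C)) with |G| = 3 for each irreducible chi in the table:
  <chi_rho, chi_0> = (1/3)[1*(7)*conj(1) + 1*(-2)*conj(1) + 1*(-2)*conj(1)]
      = (1/3)[(7) + (-2) + (-2)] = 3/3 = 1
  <chi_rho, chi_1> = (1/3)[1*(7)*conj(1) + 1*(-2)*conj(exp(2*I*pi/3)) + 1*(-2)*conj(exp(-2*I*pi/3))]
      = (1/3)[(7) + (3 + exp(-2*I*pi/3) + 3*exp(2*I*pi/3)) + (3 + 3*exp(-2*I*pi/3) + exp(2*I*pi/3))] = 9/3 = 3
  <chi_rho, chi_2> = (1/3)[1*(7)*conj(1) + 1*(-2)*conj(exp(-2*I*pi/3)) + 1*(-2)*conj(exp(2*I*pi/3))]
      = (1/3)[(7) + (3 + 3*exp(-2*I*pi/3) + exp(2*I*pi/3)) + (3 + exp(-2*I*pi/3) + 3*exp(2*I*pi/3))] = 9/3 = 3
(Exp terms are combined using exp(i*s)*conj(exp(i*t)) = exp(i*(s-t)), and sums of them are collapsed using the identity that for every m > 1 the m distinct m-th roots of unity sum to 0, e.g. 1 + exp(2*I*pi/3) + exp(-2*I*pi/3) = 0.)
Dimension check: dim(rho) = sum (mult * dim) = 1*1 + 3*1 + 3*1 = 7 = chi_rho(e) = 7.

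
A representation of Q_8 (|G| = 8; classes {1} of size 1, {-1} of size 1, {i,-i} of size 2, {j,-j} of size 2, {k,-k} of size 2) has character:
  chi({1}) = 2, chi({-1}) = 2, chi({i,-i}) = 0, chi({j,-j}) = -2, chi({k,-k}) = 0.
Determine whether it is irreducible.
Not irreducible (reducible): <chi, chi> = 2 > 1.

Justification: <chi, chi> = (1/|G|) sum_C |C| * |chi(C)|^2 = (1/8)[1*|2|^2 + 1*|2|^2 + 2*|0|^2 + 2*|-2|^2 + 2*|0|^2]
  = (1/8)[(4) + (4) + (0) + (8) + (0)] = 16/8 = 2.
A character is irreducible iff <chi, chi> = 1, so this representation is reducible.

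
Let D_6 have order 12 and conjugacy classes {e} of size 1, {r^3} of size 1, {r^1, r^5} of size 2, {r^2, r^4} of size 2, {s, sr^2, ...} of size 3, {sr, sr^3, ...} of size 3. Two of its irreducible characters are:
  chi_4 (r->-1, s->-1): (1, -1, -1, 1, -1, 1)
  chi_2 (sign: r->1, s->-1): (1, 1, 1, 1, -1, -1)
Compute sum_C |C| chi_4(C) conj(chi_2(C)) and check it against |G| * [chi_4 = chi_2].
Sum = 0; so <chi_4, chi_2> = 0 (distinct irreducibles are orthogonal).

Working: Compute term by term over conjugacy classes (|C| * chi_4(C) * conj(chi_2(C))):
  1*(1)*conj(1) + 1*(-1)*conj(1) + 2*(-1)*conj(1) + 2*(1)*conj(1) + 3*(-1)*conj(-1) + 3*(1)*conj(-1)
  = (1) + (-1) + (-2) + (2) + (3) + (-3)
  = 0.
Dividing by |G| = 12 gives 0/12 = 0, matching the row-orthogonality relation <chi_4, chi_2> = [chi_4 = chi_2].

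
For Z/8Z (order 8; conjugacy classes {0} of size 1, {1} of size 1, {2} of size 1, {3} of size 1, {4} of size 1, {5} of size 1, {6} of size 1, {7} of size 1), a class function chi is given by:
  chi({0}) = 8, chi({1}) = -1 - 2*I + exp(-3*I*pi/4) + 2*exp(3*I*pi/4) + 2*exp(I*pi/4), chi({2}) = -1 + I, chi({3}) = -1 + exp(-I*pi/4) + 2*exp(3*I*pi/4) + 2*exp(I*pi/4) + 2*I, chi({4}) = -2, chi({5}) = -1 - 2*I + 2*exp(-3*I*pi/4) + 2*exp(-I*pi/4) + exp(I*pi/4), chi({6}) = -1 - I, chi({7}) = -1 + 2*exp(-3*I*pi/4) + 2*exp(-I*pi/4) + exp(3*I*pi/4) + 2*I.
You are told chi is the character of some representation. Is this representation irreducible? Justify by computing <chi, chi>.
Not irreducible (reducible): <chi, chi> = 14 > 1.

Justification: <chi, chi> = (1/|G|) sum_C |C| * |chi(C)|^2 = (1/8)[1*|8|^2 + 1*|-1 - 2*I + exp(-3*I*pi/4) + 2*exp(3*I*pi/4) + 2*exp(I*pi/4)|^2 + 1*|-1 + I|^2 + 1*|-1 + exp(-I*pi/4) + 2*exp(3*I*pi/4) + 2*exp(I*pi/4) + 2*I|^2 + 1*|-2|^2 + 1*|-1 - 2*I + 2*exp(-3*I*pi/4) + 2*exp(-I*pi/4) + exp(I*pi/4)|^2 + 1*|-1 - I|^2 + 1*|-1 + 2*exp(-3*I*pi/4) + 2*exp(-I*pi/4) + exp(3*I*pi/4) + 2*I|^2]
  = (1/8)[(64) + (10 - 6*exp(I*pi/4) + exp(3*I*pi/4) - exp(-3*I*pi/4) - 4*exp(-I*pi/4)) + (2) + (10 - 4*exp(3*I*pi/4) - exp(I*pi/4) + exp(-I*pi/4) - 6*exp(-3*I*pi/4)) + (4) + (10 - 4*exp(3*I*pi/4) - exp(I*pi/4) + exp(-I*pi/4) - 6*exp(-3*I*pi/4)) + (2) + (10 - 6*exp(I*pi/4) + exp(3*I*pi/4) - exp(-3*I*pi/4) - 4*exp(-I*pi/4))] = 112/8 = 14.
(Exp terms are combined using exp(i*s)*conj(exp(i*t)) = exp(i*(s-t)), and sums of them are collapsed using the identity that for every m > 1 the m distinct m-th roots of unity sum to 0, e.g. 1 + exp(2*I*pi/3) + exp(-2*I*pi/3) = 0.)
A character is irreducible iff <chi, chi> = 1, so this representation is reducible.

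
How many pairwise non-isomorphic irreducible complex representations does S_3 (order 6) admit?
3

Proof sketch: The number of irreducible complex representations of a finite group equals its number of conjugacy classes. Conjugacy classes in S_3 correspond to cycle types, i.e. partitions of 3; there are p(3) = 3 of them, so S_3 (order 6) has exactly 3 irreducible complex representations.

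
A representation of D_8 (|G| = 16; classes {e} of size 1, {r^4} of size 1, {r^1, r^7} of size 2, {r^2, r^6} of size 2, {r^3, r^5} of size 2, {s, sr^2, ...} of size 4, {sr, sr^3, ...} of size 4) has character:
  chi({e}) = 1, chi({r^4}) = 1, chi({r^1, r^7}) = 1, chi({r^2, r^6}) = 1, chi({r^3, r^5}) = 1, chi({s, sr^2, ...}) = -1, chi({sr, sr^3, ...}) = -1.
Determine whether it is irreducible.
Irreducible: <chi, chi> = 1.

Derivation: <chi, chi> = (1/|G|) sum_C |C| * |chi(C)|^2 = (1/16)[1*|1|^2 + 1*|1|^2 + 2*|1|^2 + 2*|1|^2 + 2*|1|^2 + 4*|-1|^2 + 4*|-1|^2]
  = (1/16)[(1) + (1) + (2) + (2) + (2) + (4) + (4)] = 16/16 = 1.
A character is irreducible iff <chi, chi> = 1, so this representation is irreducible.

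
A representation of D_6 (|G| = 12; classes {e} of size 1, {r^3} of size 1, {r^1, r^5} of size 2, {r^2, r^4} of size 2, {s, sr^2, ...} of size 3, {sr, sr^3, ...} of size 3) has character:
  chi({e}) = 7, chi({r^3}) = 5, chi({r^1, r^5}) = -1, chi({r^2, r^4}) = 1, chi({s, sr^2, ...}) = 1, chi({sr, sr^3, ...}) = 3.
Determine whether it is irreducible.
Not irreducible (reducible): <chi, chi> = 9 > 1.

<chi, chi> = (1/|G|) sum_C |C| * |chi(C)|^2 = (1/12)[1*|7|^2 + 1*|5|^2 + 2*|-1|^2 + 2*|1|^2 + 3*|1|^2 + 3*|3|^2]
  = (1/12)[(49) + (25) + (2) + (2) + (3) + (27)] = 108/12 = 9.
A character is irreducible iff <chi, chi> = 1, so this representation is reducible.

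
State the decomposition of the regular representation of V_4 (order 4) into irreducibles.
Each irreducible V_i of dimension d_i appears with multiplicity d_i, i.e. rho_reg = (direct sum over all irreducibles V_i) d_i V_i. The irreducible dimensions for V_4 are 1, 1, 1, 1: 4 irreducibles of dimension 1, each with multiplicity 1. Total dimension 4*1*1 = 4 = |G|.

Details: General theorem: in the regular representation of a finite group G, each irreducible appears with multiplicity equal to its dimension. Check: dim(rho_reg) = sum d_i^2 = 1 + 1 + 1 + 1 = 4 = |G|.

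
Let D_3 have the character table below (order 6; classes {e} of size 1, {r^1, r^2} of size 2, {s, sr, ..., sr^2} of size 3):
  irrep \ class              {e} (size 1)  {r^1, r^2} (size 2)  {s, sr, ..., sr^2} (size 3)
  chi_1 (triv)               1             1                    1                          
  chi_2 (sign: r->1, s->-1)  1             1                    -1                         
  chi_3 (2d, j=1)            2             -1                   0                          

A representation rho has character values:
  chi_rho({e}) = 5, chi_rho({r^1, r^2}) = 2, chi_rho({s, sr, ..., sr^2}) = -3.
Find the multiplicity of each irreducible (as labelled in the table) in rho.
Multiplicities: chi_1: 0, chi_2: 3, chi_3: 1.

Why: Use <chi_rho, chi> = (1/|G|) sum_C |C| * chi_rho(C) * conj(chi(C)) with |G| = 6 for each irreducible chi in the table:
  <chi_rho, chi_1> = (1/6)[1*(5)*conj(1) + 2*(2)*conj(1) + 3*(-3)*conj(1)]
      = (1/6)[(5) + (4) + (-9)] = 0/6 = 0
  <chi_rho, chi_2> = (1/6)[1*(5)*conj(1) + 2*(2)*conj(1) + 3*(-3)*conj(-1)]
      = (1/6)[(5) + (4) + (9)] = 18/6 = 3
  <chi_rho, chi_3> = (1/6)[1*(5)*conj(2) + 2*(2)*conj(-1) + 3*(-3)*conj(0)]
      = (1/6)[(10) + (-4) + (0)] = 6/6 = 1
Dimension check: dim(rho) = sum (mult * dim) = 0*1 + 3*1 + 1*2 = 5 = chi_rho(e) = 5.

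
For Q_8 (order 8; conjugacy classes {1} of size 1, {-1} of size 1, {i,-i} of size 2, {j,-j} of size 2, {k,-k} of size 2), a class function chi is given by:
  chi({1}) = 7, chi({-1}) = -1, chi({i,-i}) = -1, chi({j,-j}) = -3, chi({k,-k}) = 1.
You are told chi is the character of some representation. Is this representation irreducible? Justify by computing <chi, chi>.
Not irreducible (reducible): <chi, chi> = 9 > 1.

Proof sketch: <chi, chi> = (1/|G|) sum_C |C| * |chi(C)|^2 = (1/8)[1*|7|^2 + 1*|-1|^2 + 2*|-1|^2 + 2*|-3|^2 + 2*|1|^2]
  = (1/8)[(49) + (1) + (2) + (18) + (2)] = 72/8 = 9.
A character is irreducible iff <chi, chi> = 1, so this representation is reducible.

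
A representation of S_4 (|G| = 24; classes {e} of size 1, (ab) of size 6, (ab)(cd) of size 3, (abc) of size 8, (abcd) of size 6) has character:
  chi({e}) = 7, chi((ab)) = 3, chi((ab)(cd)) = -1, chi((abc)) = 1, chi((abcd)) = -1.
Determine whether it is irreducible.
Not irreducible (reducible): <chi, chi> = 5 > 1.

Explanation: <chi, chi> = (1/|G|) sum_C |C| * |chi(C)|^2 = (1/24)[1*|7|^2 + 6*|3|^2 + 3*|-1|^2 + 8*|1|^2 + 6*|-1|^2]
  = (1/24)[(49) + (54) + (3) + (8) + (6)] = 120/24 = 5.
A character is irreducible iff <chi, chi> = 1, so this representation is reducible.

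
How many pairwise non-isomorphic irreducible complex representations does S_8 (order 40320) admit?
22

Argument: The number of irreducible complex representations of a finite group equals its number of conjugacy classes. Conjugacy classes in S_8 correspond to cycle types, i.e. partitions of 8; there are p(8) = 22 of them, so S_8 (order 40320) has exactly 22 irreducible complex representations.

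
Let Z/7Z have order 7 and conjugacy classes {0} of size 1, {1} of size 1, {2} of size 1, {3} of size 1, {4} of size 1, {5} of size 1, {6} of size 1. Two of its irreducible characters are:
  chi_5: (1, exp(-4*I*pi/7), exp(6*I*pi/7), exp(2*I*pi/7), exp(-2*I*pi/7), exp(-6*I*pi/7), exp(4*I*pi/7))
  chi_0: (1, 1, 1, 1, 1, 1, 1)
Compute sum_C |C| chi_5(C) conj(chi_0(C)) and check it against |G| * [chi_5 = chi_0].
Sum = 0; so <chi_5, chi_0> = 0 (distinct irreducibles are orthogonal).

Working: Compute term by term over conjugacy classes (|C| * chi_5(C) * conj(chi_0(C))):
  1*(1)*conj(1) + 1*(exp(-4*I*pi/7))*conj(1) + 1*(exp(6*I*pi/7))*conj(1) + 1*(exp(2*I*pi/7))*conj(1) + 1*(exp(-2*I*pi/7))*conj(1) + 1*(exp(-6*I*pi/7))*conj(1) + 1*(exp(4*I*pi/7))*conj(1)
  = (1) + (exp(-4*I*pi/7)) + (exp(6*I*pi/7)) + (exp(2*I*pi/7)) + (exp(-2*I*pi/7)) + (exp(-6*I*pi/7)) + (exp(4*I*pi/7))
  = 0.
(Exp terms are combined using exp(i*s)*conj(exp(i*t)) = exp(i*(s-t)), and sums of them are collapsed using the identity that for every m > 1 the m distinct m-th roots of unity sum to 0, e.g. 1 + exp(2*I*pi/3) + exp(-2*I*pi/3) = 0.)
Dividing by |G| = 7 gives 0/7 = 0, matching the row-orthogonality relation <chi_5, chi_0> = [chi_5 = chi_0].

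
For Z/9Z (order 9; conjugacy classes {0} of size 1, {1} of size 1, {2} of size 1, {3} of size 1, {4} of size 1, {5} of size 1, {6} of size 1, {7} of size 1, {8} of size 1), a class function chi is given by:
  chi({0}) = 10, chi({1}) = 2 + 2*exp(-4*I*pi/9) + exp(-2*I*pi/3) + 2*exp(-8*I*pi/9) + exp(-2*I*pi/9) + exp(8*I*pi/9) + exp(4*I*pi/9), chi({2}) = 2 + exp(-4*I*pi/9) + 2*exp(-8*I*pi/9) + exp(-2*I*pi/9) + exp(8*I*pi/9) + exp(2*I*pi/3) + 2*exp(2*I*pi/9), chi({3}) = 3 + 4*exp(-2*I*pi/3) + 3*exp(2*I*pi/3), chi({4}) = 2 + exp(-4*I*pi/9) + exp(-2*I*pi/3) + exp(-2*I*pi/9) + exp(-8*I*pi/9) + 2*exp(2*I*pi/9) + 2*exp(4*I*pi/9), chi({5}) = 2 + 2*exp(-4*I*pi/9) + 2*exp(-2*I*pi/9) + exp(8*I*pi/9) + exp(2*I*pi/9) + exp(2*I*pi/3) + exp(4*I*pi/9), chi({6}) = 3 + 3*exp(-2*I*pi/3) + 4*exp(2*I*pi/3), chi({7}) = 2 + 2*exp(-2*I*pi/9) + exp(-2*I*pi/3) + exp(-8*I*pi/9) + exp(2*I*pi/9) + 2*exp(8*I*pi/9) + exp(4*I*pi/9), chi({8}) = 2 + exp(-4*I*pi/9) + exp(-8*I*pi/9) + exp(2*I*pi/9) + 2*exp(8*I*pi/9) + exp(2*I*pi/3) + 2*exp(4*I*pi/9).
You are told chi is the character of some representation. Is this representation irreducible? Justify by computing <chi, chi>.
Not irreducible (reducible): <chi, chi> = 16 > 1.

Explanation: <chi, chi> = (1/|G|) sum_C |C| * |chi(C)|^2 = (1/9)[1*|10|^2 + 1*|2 + 2*exp(-4*I*pi/9) + exp(-2*I*pi/3) + 2*exp(-8*I*pi/9) + exp(-2*I*pi/9) + exp(8*I*pi/9) + exp(4*I*pi/9)|^2 + 1*|2 + exp(-4*I*pi/9) + 2*exp(-8*I*pi/9) + exp(-2*I*pi/9) + exp(8*I*pi/9) + exp(2*I*pi/3) + 2*exp(2*I*pi/9)|^2 + 1*|3 + 4*exp(-2*I*pi/3) + 3*exp(2*I*pi/3)|^2 + 1*|2 + exp(-4*I*pi/9) + exp(-2*I*pi/3) + exp(-2*I*pi/9) + exp(-8*I*pi/9) + 2*exp(2*I*pi/9) + 2*exp(4*I*pi/9)|^2 + 1*|2 + 2*exp(-4*I*pi/9) + 2*exp(-2*I*pi/9) + exp(8*I*pi/9) + exp(2*I*pi/9) + exp(2*I*pi/3) + exp(4*I*pi/9)|^2 + 1*|3 + 3*exp(-2*I*pi/3) + 4*exp(2*I*pi/3)|^2 + 1*|2 + 2*exp(-2*I*pi/9) + exp(-2*I*pi/3) + exp(-8*I*pi/9) + exp(2*I*pi/9) + 2*exp(8*I*pi/9) + exp(4*I*pi/9)|^2 + 1*|2 + exp(-4*I*pi/9) + exp(-8*I*pi/9) + exp(2*I*pi/9) + 2*exp(8*I*pi/9) + exp(2*I*pi/3) + 2*exp(4*I*pi/9)|^2]
  = (1/9)[(100) + (16 + 13*exp(-4*I*pi/9) + 9*exp(-2*I*pi/3) + 10*exp(-2*I*pi/9) + 10*exp(-8*I*pi/9) + 10*exp(8*I*pi/9) + 10*exp(2*I*pi/9) + 9*exp(2*I*pi/3) + 13*exp(4*I*pi/9)) + (16 + 10*exp(-4*I*pi/9) + 9*exp(-2*I*pi/3) + 10*exp(-2*I*pi/9) + 13*exp(-8*I*pi/9) + 13*exp(8*I*pi/9) + 10*exp(2*I*pi/9) + 9*exp(2*I*pi/3) + 10*exp(4*I*pi/9)) + (1) + (16 + 10*exp(-4*I*pi/9) + 13*exp(-2*I*pi/9) + 9*exp(-2*I*pi/3) + 10*exp(-8*I*pi/9) + 10*exp(8*I*pi/9) + 9*exp(2*I*pi/3) + 13*exp(2*I*pi/9) + 10*exp(4*I*pi/9)) + (16 + 10*exp(-4*I*pi/9) + 13*exp(-2*I*pi/9) + 9*exp(-2*I*pi/3) + 10*exp(-8*I*pi/9) + 10*exp(8*I*pi/9) + 9*exp(2*I*pi/3) + 13*exp(2*I*pi/9) + 10*exp(4*I*pi/9)) + (1) + (16 + 10*exp(-4*I*pi/9) + 9*exp(-2*I*pi/3) + 10*exp(-2*I*pi/9) + 13*exp(-8*I*pi/9) + 13*exp(8*I*pi/9) + 10*exp(2*I*pi/9) + 9*exp(2*I*pi/3) + 10*exp(4*I*pi/9)) + (16 + 13*exp(-4*I*pi/9) + 9*exp(-2*I*pi/3) + 10*exp(-2*I*pi/9) + 10*exp(-8*I*pi/9) + 10*exp(8*I*pi/9) + 10*exp(2*I*pi/9) + 9*exp(2*I*pi/3) + 13*exp(4*I*pi/9))] = 144/9 = 16.
(Exp terms are combined using exp(i*s)*conj(exp(i*t)) = exp(i*(s-t)), and sums of them are collapsed using the identity that for every m > 1 the m distinct m-th roots of unity sum to 0, e.g. 1 + exp(2*I*pi/3) + exp(-2*I*pi/3) = 0.)
A character is irreducible iff <chi, chi> = 1, so this representation is reducible.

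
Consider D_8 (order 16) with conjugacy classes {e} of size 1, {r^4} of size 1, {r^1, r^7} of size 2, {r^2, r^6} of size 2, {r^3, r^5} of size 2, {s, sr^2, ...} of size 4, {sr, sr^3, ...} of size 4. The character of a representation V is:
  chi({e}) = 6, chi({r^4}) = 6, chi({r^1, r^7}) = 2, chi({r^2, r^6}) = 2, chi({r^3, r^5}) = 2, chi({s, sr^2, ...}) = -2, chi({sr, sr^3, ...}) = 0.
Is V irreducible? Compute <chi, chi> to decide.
Not irreducible (reducible): <chi, chi> = 7 > 1.

Why: <chi, chi> = (1/|G|) sum_C |C| * |chi(C)|^2 = (1/16)[1*|6|^2 + 1*|6|^2 + 2*|2|^2 + 2*|2|^2 + 2*|2|^2 + 4*|-2|^2 + 4*|0|^2]
  = (1/16)[(36) + (36) + (8) + (8) + (8) + (16) + (0)] = 112/16 = 7.
A character is irreducible iff <chi, chi> = 1, so this representation is reducible.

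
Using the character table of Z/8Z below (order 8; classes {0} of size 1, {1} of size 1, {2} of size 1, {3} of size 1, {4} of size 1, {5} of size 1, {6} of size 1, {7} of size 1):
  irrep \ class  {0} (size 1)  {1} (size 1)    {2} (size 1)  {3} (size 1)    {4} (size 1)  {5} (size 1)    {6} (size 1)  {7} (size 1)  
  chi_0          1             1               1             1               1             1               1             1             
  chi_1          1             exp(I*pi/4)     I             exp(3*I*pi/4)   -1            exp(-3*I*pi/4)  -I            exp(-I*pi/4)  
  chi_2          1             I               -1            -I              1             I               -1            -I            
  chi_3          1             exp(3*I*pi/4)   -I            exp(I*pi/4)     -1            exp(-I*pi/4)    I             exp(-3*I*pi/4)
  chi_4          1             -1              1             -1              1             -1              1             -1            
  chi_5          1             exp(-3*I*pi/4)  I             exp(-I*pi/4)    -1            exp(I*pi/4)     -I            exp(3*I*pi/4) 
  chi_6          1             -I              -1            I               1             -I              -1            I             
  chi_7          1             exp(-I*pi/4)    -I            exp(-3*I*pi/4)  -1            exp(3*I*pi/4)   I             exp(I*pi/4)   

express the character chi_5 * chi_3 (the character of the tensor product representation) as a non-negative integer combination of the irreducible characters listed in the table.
chi_5 tensor chi_3 = chi_0 (all other irreducibles have multiplicity 0).

Working: The character of a tensor product is the pointwise product (chi_5 * chi_3)(C) = chi_5(C) * chi_3(C):
  {0}: (1)*(1), {1}: (exp(-3*I*pi/4))*(exp(3*I*pi/4)), {2}: (I)*(-I), {3}: (exp(-I*pi/4))*(exp(I*pi/4)), {4}: (-1)*(-1), {5}: (exp(I*pi/4))*(exp(-I*pi/4)), {6}: (-I)*(I), {7}: (exp(3*I*pi/4))*(exp(-3*I*pi/4))
so (chi_5 * chi_3) takes values
  {0} -> 1, {1} -> 1, {2} -> 1, {3} -> 1, {4} -> 1, {5} -> 1, {6} -> 1, {7} -> 1.
Now take the inner product of this character with each irreducible chi from the table, <chi_5*chi_3, chi> = (1/8) sum_C |C| (chi_5*chi_3)(C) conj(chi(C)):
  <chi_5*chi_3, chi_0> = (1/8)[1*(1)*conj(1) + 1*(1)*conj(1) + 1*(1)*conj(1) + 1*(1)*conj(1) + 1*(1)*conj(1) + 1*(1)*conj(1) + 1*(1)*conj(1) + 1*(1)*conj(1)]
      = (1/8)[(1) + (1) + (1) + (1) + (1) + (1) + (1) + (1)] = 8/8 = 1
  <chi_5*chi_3, chi_1> = (1/8)[1*(1)*conj(1) + 1*(1)*conj(exp(I*pi/4)) + 1*(1)*conj(I) + 1*(1)*conj(exp(3*I*pi/4)) + 1*(1)*conj(-1) + 1*(1)*conj(exp(-3*I*pi/4)) + 1*(1)*conj(-I) + 1*(1)*conj(exp(-I*pi/4))]
      = (1/8)[(1) + (exp(-I*pi/4)) + (-I) + (exp(-3*I*pi/4)) + (-1) + (exp(3*I*pi/4)) + (I) + (exp(I*pi/4))] = 0/8 = 0
  <chi_5*chi_3, chi_2> = (1/8)[1*(1)*conj(1) + 1*(1)*conj(I) + 1*(1)*conj(-1) + 1*(1)*conj(-I) + 1*(1)*conj(1) + 1*(1)*conj(I) + 1*(1)*conj(-1) + 1*(1)*conj(-I)]
      = (1/8)[(1) + (-I) + (-1) + (I) + (1) + (-I) + (-1) + (I)] = 0/8 = 0
  <chi_5*chi_3, chi_3> = (1/8)[1*(1)*conj(1) + 1*(1)*conj(exp(3*I*pi/4)) + 1*(1)*conj(-I) + 1*(1)*conj(exp(I*pi/4)) + 1*(1)*conj(-1) + 1*(1)*conj(exp(-I*pi/4)) + 1*(1)*conj(I) + 1*(1)*conj(exp(-3*I*pi/4))]
      = (1/8)[(1) + (exp(-3*I*pi/4)) + (I) + (exp(-I*pi/4)) + (-1) + (exp(I*pi/4)) + (-I) + (exp(3*I*pi/4))] = 0/8 = 0
  <chi_5*chi_3, chi_4> = (1/8)[1*(1)*conj(1) + 1*(1)*conj(-1) + 1*(1)*conj(1) + 1*(1)*conj(-1) + 1*(1)*conj(1) + 1*(1)*conj(-1) + 1*(1)*conj(1) + 1*(1)*conj(-1)]
      = (1/8)[(1) + (-1) + (1) + (-1) + (1) + (-1) + (1) + (-1)] = 0/8 = 0
  <chi_5*chi_3, chi_5> = (1/8)[1*(1)*conj(1) + 1*(1)*conj(exp(-3*I*pi/4)) + 1*(1)*conj(I) + 1*(1)*conj(exp(-I*pi/4)) + 1*(1)*conj(-1) + 1*(1)*conj(exp(I*pi/4)) + 1*(1)*conj(-I) + 1*(1)*conj(exp(3*I*pi/4))]
      = (1/8)[(1) + (exp(3*I*pi/4)) + (-I) + (exp(I*pi/4)) + (-1) + (exp(-I*pi/4)) + (I) + (exp(-3*I*pi/4))] = 0/8 = 0
  <chi_5*chi_3, chi_6> = (1/8)[1*(1)*conj(1) + 1*(1)*conj(-I) + 1*(1)*conj(-1) + 1*(1)*conj(I) + 1*(1)*conj(1) + 1*(1)*conj(-I) + 1*(1)*conj(-1) + 1*(1)*conj(I)]
      = (1/8)[(1) + (I) + (-1) + (-I) + (1) + (I) + (-1) + (-I)] = 0/8 = 0
  <chi_5*chi_3, chi_7> = (1/8)[1*(1)*conj(1) + 1*(1)*conj(exp(-I*pi/4)) + 1*(1)*conj(-I) + 1*(1)*conj(exp(-3*I*pi/4)) + 1*(1)*conj(-1) + 1*(1)*conj(exp(3*I*pi/4)) + 1*(1)*conj(I) + 1*(1)*conj(exp(I*pi/4))]
      = (1/8)[(1) + (exp(I*pi/4)) + (I) + (exp(3*I*pi/4)) + (-1) + (exp(-3*I*pi/4)) + (-I) + (exp(-I*pi/4))] = 0/8 = 0
(Exp terms are combined using exp(i*s)*conj(exp(i*t)) = exp(i*(s-t)), and sums of them are collapsed using the identity that for every m > 1 the m distinct m-th roots of unity sum to 0, e.g. 1 + exp(2*I*pi/3) + exp(-2*I*pi/3) = 0.)
Hence the multiplicities are chi_0: 1. Dimension check: dim(chi_5)*dim(chi_3) = 1*1 = 1 and sum (mult * dim) = 1*1 = 1.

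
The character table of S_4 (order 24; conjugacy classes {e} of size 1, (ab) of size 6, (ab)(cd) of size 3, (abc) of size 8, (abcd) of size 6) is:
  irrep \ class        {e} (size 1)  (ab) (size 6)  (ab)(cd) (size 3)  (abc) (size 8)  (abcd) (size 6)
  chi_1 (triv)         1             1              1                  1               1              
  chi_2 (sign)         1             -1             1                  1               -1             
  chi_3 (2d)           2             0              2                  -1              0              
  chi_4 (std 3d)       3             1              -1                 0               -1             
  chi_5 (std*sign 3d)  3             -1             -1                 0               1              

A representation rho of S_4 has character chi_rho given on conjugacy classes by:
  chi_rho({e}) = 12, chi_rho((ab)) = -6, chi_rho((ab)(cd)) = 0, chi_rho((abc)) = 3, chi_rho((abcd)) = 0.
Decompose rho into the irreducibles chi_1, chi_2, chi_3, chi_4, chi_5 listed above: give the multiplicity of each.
Multiplicities: chi_1: 0, chi_2: 3, chi_3: 0, chi_4: 0, chi_5: 3.

Argument: Use <chi_rho, chi> = (1/|G|) sum_C |C| * chi_rho(C) * conj(chi(C)) with |G| = 24 for each irreducible chi in the table:
  <chi_rho, chi_1> = (1/24)[1*(12)*conj(1) + 6*(-6)*conj(1) + 3*(0)*conj(1) + 8*(3)*conj(1) + 6*(0)*conj(1)]
      = (1/24)[(12) + (-36) + (0) + (24) + (0)] = 0/24 = 0
  <chi_rho, chi_2> = (1/24)[1*(12)*conj(1) + 6*(-6)*conj(-1) + 3*(0)*conj(1) + 8*(3)*conj(1) + 6*(0)*conj(-1)]
      = (1/24)[(12) + (36) + (0) + (24) + (0)] = 72/24 = 3
  <chi_rho, chi_3> = (1/24)[1*(12)*conj(2) + 6*(-6)*conj(0) + 3*(0)*conj(2) + 8*(3)*conj(-1) + 6*(0)*conj(0)]
      = (1/24)[(24) + (0) + (0) + (-24) + (0)] = 0/24 = 0
  <chi_rho, chi_4> = (1/24)[1*(12)*conj(3) + 6*(-6)*conj(1) + 3*(0)*conj(-1) + 8*(3)*conj(0) + 6*(0)*conj(-1)]
      = (1/24)[(36) + (-36) + (0) + (0) + (0)] = 0/24 = 0
  <chi_rho, chi_5> = (1/24)[1*(12)*conj(3) + 6*(-6)*conj(-1) + 3*(0)*conj(-1) + 8*(3)*conj(0) + 6*(0)*conj(1)]
      = (1/24)[(36) + (36) + (0) + (0) + (0)] = 72/24 = 3
Dimension check: dim(rho) = sum (mult * dim) = 0*1 + 3*1 + 0*2 + 0*3 + 3*3 = 12 = chi_rho(e) = 12.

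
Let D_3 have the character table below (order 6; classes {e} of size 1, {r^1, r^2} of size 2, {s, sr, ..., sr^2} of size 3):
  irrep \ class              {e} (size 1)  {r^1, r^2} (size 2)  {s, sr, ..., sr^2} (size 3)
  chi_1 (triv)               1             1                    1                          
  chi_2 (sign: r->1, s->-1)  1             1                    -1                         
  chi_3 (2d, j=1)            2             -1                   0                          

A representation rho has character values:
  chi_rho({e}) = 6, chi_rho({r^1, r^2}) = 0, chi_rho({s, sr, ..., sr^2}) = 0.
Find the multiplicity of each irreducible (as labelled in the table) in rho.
Multiplicities: chi_1: 1, chi_2: 1, chi_3: 2.

Argument: Use <chi_rho, chi> = (1/|G|) sum_C |C| * chi_rho(C) * conj(chi(C)) with |G| = 6 for each irreducible chi in the table:
  <chi_rho, chi_1> = (1/6)[1*(6)*conj(1) + 2*(0)*conj(1) + 3*(0)*conj(1)]
      = (1/6)[(6) + (0) + (0)] = 6/6 = 1
  <chi_rho, chi_2> = (1/6)[1*(6)*conj(1) + 2*(0)*conj(1) + 3*(0)*conj(-1)]
      = (1/6)[(6) + (0) + (0)] = 6/6 = 1
  <chi_rho, chi_3> = (1/6)[1*(6)*conj(2) + 2*(0)*conj(-1) + 3*(0)*conj(0)]
      = (1/6)[(12) + (0) + (0)] = 12/6 = 2
Dimension check: dim(rho) = sum (mult * dim) = 1*1 + 1*1 + 2*2 = 6 = chi_rho(e) = 6.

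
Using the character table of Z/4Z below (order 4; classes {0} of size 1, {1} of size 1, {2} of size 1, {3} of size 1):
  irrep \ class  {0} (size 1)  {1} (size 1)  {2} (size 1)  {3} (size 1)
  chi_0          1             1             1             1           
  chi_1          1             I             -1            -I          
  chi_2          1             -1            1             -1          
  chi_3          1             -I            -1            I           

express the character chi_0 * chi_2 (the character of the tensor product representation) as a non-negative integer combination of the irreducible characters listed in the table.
chi_0 tensor chi_2 = chi_2 (all other irreducibles have multiplicity 0).

Argument: The character of a tensor product is the pointwise product (chi_0 * chi_2)(C) = chi_0(C) * chi_2(C):
  {0}: (1)*(1), {1}: (1)*(-1), {2}: (1)*(1), {3}: (1)*(-1)
so (chi_0 * chi_2) takes values
  {0} -> 1, {1} -> -1, {2} -> 1, {3} -> -1.
Now take the inner product of this character with each irreducible chi from the table, <chi_0*chi_2, chi> = (1/4) sum_C |C| (chi_0*chi_2)(C) conj(chi(C)):
  <chi_0*chi_2, chi_0> = (1/4)[1*(1)*conj(1) + 1*(-1)*conj(1) + 1*(1)*conj(1) + 1*(-1)*conj(1)]
      = (1/4)[(1) + (-1) + (1) + (-1)] = 0/4 = 0
  <chi_0*chi_2, chi_1> = (1/4)[1*(1)*conj(1) + 1*(-1)*conj(I) + 1*(1)*conj(-1) + 1*(-1)*conj(-I)]
      = (1/4)[(1) + (I) + (-1) + (-I)] = 0/4 = 0
  <chi_0*chi_2, chi_2> = (1/4)[1*(1)*conj(1) + 1*(-1)*conj(-1) + 1*(1)*conj(1) + 1*(-1)*conj(-1)]
      = (1/4)[(1) + (1) + (1) + (1)] = 4/4 = 1
  <chi_0*chi_2, chi_3> = (1/4)[1*(1)*conj(1) + 1*(-1)*conj(-I) + 1*(1)*conj(-1) + 1*(-1)*conj(I)]
      = (1/4)[(1) + (-I) + (-1) + (I)] = 0/4 = 0
(Exp terms are combined using exp(i*s)*conj(exp(i*t)) = exp(i*(s-t)), and sums of them are collapsed using the identity that for every m > 1 the m distinct m-th roots of unity sum to 0, e.g. 1 + exp(2*I*pi/3) + exp(-2*I*pi/3) = 0.)
Hence the multiplicities are chi_2: 1. Dimension check: dim(chi_0)*dim(chi_2) = 1*1 = 1 and sum (mult * dim) = 1*1 = 1.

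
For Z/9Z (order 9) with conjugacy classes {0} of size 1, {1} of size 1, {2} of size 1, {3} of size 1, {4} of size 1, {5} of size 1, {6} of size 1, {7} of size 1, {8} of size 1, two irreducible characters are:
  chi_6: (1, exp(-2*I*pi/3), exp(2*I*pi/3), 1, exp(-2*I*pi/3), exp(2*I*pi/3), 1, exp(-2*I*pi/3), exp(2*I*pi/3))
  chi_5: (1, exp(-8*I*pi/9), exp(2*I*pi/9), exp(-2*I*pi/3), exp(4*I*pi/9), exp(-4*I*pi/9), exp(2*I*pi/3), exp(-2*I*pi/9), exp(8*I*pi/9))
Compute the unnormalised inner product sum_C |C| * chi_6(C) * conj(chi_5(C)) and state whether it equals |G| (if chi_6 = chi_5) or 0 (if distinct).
Sum = 0; so <chi_6, chi_5> = 0 (distinct irreducibles are orthogonal).

Compute term by term over conjugacy classes (|C| * chi_6(C) * conj(chi_5(C))):
  1*(1)*conj(1) + 1*(exp(-2*I*pi/3))*conj(exp(-8*I*pi/9)) + 1*(exp(2*I*pi/3))*conj(exp(2*I*pi/9)) + 1*(1)*conj(exp(-2*I*pi/3)) + 1*(exp(-2*I*pi/3))*conj(exp(4*I*pi/9)) + 1*(exp(2*I*pi/3))*conj(exp(-4*I*pi/9)) + 1*(1)*conj(exp(2*I*pi/3)) + 1*(exp(-2*I*pi/3))*conj(exp(-2*I*pi/9)) + 1*(exp(2*I*pi/3))*conj(exp(8*I*pi/9))
  = (1) + (exp(2*I*pi/9)) + (exp(4*I*pi/9)) + (exp(2*I*pi/3)) + (exp(8*I*pi/9)) + (exp(-8*I*pi/9)) + (exp(-2*I*pi/3)) + (exp(-4*I*pi/9)) + (exp(-2*I*pi/9))
  = 0.
(Exp terms are combined using exp(i*s)*conj(exp(i*t)) = exp(i*(s-t)), and sums of them are collapsed using the identity that for every m > 1 the m distinct m-th roots of unity sum to 0, e.g. 1 + exp(2*I*pi/3) + exp(-2*I*pi/3) = 0.)
Dividing by |G| = 9 gives 0/9 = 0, matching the row-orthogonality relation <chi_6, chi_5> = [chi_6 = chi_5].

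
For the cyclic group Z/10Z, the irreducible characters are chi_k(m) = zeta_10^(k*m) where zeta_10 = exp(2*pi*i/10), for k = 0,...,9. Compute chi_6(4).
chi_6(4) = zeta_10^24 = exp(4*I*pi/5)

Derivation: chi_6(4) = zeta_10^(6*4) = zeta_10^24. Since zeta_10^10 = 1, this equals zeta_10^4 = exp(2*pi*i*4/10) = exp(4*I*pi/5).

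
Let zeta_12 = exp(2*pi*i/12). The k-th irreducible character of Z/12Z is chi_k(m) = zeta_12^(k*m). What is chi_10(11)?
chi_10(11) = zeta_12^110 = exp(I*pi/3)

Derivation: chi_10(11) = zeta_12^(10*11) = zeta_12^110. Since zeta_12^12 = 1, this equals zeta_12^2 = exp(2*pi*i*2/12) = exp(I*pi/3).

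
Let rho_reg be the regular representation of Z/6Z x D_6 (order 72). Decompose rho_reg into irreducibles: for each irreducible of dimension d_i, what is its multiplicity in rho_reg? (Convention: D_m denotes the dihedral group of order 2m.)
Each irreducible V_i of dimension d_i appears with multiplicity d_i, i.e. rho_reg = (direct sum over all irreducibles V_i) d_i V_i. The irreducible dimensions for Z/6Z x D_6 are 1, 1, 1, 1, 1, 1, 1, 1, 1, 1, 1, 1, 1, 1, 1, 1, 1, 1, 1, 1, 1, 1, 1, 1, 2, 2, 2, 2, 2, 2, 2, 2, 2, 2, 2, 2: 24 irreducibles of dimension 1, each with multiplicity 1; 12 irreducibles of dimension 2, each with multiplicity 2. Total dimension 24*1*1 + 12*2*2 = 72 = |G|.

Why: General theorem: in the regular representation of a finite group G, each irreducible appears with multiplicity equal to its dimension. Check: dim(rho_reg) = sum d_i^2 = 1 + 1 + 1 + 1 + 1 + 1 + 1 + 1 + 1 + 1 + 1 + 1 + 1 + 1 + 1 + 1 + 1 + 1 + 1 + 1 + 1 + 1 + 1 + 1 + 4 + 4 + 4 + 4 + 4 + 4 + 4 + 4 + 4 + 4 + 4 + 4 = 72 = |G|.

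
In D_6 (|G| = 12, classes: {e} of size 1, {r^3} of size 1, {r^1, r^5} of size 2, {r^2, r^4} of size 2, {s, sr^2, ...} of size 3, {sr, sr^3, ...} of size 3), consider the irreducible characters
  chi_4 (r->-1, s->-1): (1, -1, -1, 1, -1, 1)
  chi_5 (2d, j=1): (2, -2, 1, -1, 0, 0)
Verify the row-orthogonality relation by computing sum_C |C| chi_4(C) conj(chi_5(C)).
Sum = 0; so <chi_4, chi_5> = 0 (distinct irreducibles are orthogonal).

Derivation: Compute term by term over conjugacy classes (|C| * chi_4(C) * conj(chi_5(C))):
  1*(1)*conj(2) + 1*(-1)*conj(-2) + 2*(-1)*conj(1) + 2*(1)*conj(-1) + 3*(-1)*conj(0) + 3*(1)*conj(0)
  = (2) + (2) + (-2) + (-2) + (0) + (0)
  = 0.
Dividing by |G| = 12 gives 0/12 = 0, matching the row-orthogonality relation <chi_4, chi_5> = [chi_4 = chi_5].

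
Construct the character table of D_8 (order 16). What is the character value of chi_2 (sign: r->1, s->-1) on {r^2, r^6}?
Conjugacy classes: {e} of size 1, {r^4} of size 1, {r^1, r^7} of size 2, {r^2, r^6} of size 2, {r^3, r^5} of size 2, {s, sr^2, ...} of size 4, {sr, sr^3, ...} of size 4.
Character table:
  irrep \ class              {e} (size 1)  {r^4} (size 1)  {r^1, r^7} (size 2)  {r^2, r^6} (size 2)  {r^3, r^5} (size 2)  {s, sr^2, ...} (size 4)  {sr, sr^3, ...} (size 4)
  chi_1 (triv)               1             1               1                    1                    1                    1                        1                       
  chi_2 (sign: r->1, s->-1)  1             1               1                    1                    1                    -1                       -1                      
  chi_3 (r->-1, s->1)        1             1               -1                   1                    -1                   1                        -1                      
  chi_4 (r->-1, s->-1)       1             1               -1                   1                    -1                   -1                       1                       
  chi_5 (2d, j=1)            2             -2              sqrt(2)              0                    -sqrt(2)             0                        0                       
  chi_6 (2d, j=2)            2             2               0                    -2                   0                    0                        0                       
  chi_7 (2d, j=3)            2             -2              -sqrt(2)             0                    sqrt(2)              0                        0                       

Spot check: chi_2 (sign: r->1, s->-1) on {r^2, r^6} = 1.

Derivation: D_8 has order 2*8 = 16 with 7 conjugacy classes, hence 7 irreducibles. Sum of squared dims 1 + 1 + 1 + 1 + 4 + 4 + 4 = 16 = |G|. Linear characters come from the abelianisation; the 2-dimensional irreps have character r^k -> 2*cos(2*pi*j*k/8), reflections -> 0.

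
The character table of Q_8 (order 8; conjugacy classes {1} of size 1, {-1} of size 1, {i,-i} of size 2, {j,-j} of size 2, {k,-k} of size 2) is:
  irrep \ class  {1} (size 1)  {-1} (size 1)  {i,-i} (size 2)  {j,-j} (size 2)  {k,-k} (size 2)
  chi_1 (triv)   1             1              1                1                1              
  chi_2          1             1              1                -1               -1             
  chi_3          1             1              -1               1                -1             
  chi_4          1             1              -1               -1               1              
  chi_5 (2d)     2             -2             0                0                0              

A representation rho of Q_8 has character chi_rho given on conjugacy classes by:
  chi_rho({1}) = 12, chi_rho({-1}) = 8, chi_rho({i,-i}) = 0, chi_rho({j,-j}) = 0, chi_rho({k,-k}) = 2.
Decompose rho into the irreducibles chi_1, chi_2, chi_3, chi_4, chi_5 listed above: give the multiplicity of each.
Multiplicities: chi_1: 3, chi_2: 2, chi_3: 2, chi_4: 3, chi_5: 1.

Details: Use <chi_rho, chi> = (1/|G|) sum_C |C| * chi_rho(C) * conj(chi(C)) with |G| = 8 for each irreducible chi in the table:
  <chi_rho, chi_1> = (1/8)[1*(12)*conj(1) + 1*(8)*conj(1) + 2*(0)*conj(1) + 2*(0)*conj(1) + 2*(2)*conj(1)]
      = (1/8)[(12) + (8) + (0) + (0) + (4)] = 24/8 = 3
  <chi_rho, chi_2> = (1/8)[1*(12)*conj(1) + 1*(8)*conj(1) + 2*(0)*conj(1) + 2*(0)*conj(-1) + 2*(2)*conj(-1)]
      = (1/8)[(12) + (8) + (0) + (0) + (-4)] = 16/8 = 2
  <chi_rho, chi_3> = (1/8)[1*(12)*conj(1) + 1*(8)*conj(1) + 2*(0)*conj(-1) + 2*(0)*conj(1) + 2*(2)*conj(-1)]
      = (1/8)[(12) + (8) + (0) + (0) + (-4)] = 16/8 = 2
  <chi_rho, chi_4> = (1/8)[1*(12)*conj(1) + 1*(8)*conj(1) + 2*(0)*conj(-1) + 2*(0)*conj(-1) + 2*(2)*conj(1)]
      = (1/8)[(12) + (8) + (0) + (0) + (4)] = 24/8 = 3
  <chi_rho, chi_5> = (1/8)[1*(12)*conj(2) + 1*(8)*conj(-2) + 2*(0)*conj(0) + 2*(0)*conj(0) + 2*(2)*conj(0)]
      = (1/8)[(24) + (-16) + (0) + (0) + (0)] = 8/8 = 1
Dimension check: dim(rho) = sum (mult * dim) = 3*1 + 2*1 + 2*1 + 3*1 + 1*2 = 12 = chi_rho(e) = 12.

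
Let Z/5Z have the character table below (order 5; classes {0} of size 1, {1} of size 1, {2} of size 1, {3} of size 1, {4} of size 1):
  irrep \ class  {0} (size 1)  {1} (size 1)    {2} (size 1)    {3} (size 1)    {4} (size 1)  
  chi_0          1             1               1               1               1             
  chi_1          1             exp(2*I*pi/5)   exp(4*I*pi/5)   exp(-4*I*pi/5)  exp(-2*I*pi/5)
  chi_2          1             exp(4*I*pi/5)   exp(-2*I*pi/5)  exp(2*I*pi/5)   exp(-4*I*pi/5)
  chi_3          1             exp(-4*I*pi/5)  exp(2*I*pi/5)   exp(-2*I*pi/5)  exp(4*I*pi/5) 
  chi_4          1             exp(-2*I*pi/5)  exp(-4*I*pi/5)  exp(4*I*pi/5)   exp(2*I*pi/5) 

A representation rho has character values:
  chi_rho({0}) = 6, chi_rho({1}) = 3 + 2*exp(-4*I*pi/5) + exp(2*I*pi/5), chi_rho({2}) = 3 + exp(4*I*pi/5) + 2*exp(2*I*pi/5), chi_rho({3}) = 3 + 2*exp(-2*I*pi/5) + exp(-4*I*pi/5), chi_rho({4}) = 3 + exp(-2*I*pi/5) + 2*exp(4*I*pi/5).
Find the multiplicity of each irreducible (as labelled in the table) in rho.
Multiplicities: chi_0: 3, chi_1: 1, chi_2: 0, chi_3: 2, chi_4: 0.

Derivation: Use <chi_rho, chi> = (1/|G|) sum_C |C| * chi_rho(C) * conj(chi(C)) with |G| = 5 for each irreducible chi in the table:
  <chi_rho, chi_0> = (1/5)[1*(6)*conj(1) + 1*(3 + 2*exp(-4*I*pi/5) + exp(2*I*pi/5))*conj(1) + 1*(3 + exp(4*I*pi/5) + 2*exp(2*I*pi/5))*conj(1) + 1*(3 + 2*exp(-2*I*pi/5) + exp(-4*I*pi/5))*conj(1) + 1*(3 + exp(-2*I*pi/5) + 2*exp(4*I*pi/5))*conj(1)]
      = (1/5)[(6) + (3 + 2*exp(-4*I*pi/5) + exp(2*I*pi/5)) + (3 + exp(4*I*pi/5) + 2*exp(2*I*pi/5)) + (3 + 2*exp(-2*I*pi/5) + exp(-4*I*pi/5)) + (3 + exp(-2*I*pi/5) + 2*exp(4*I*pi/5))] = 15/5 = 3
  <chi_rho, chi_1> = (1/5)[1*(6)*conj(1) + 1*(3 + 2*exp(-4*I*pi/5) + exp(2*I*pi/5))*conj(exp(2*I*pi/5)) + 1*(3 + exp(4*I*pi/5) + 2*exp(2*I*pi/5))*conj(exp(4*I*pi/5)) + 1*(3 + 2*exp(-2*I*pi/5) + exp(-4*I*pi/5))*conj(exp(-4*I*pi/5)) + 1*(3 + exp(-2*I*pi/5) + 2*exp(4*I*pi/5))*conj(exp(-2*I*pi/5))]
      = (1/5)[(6) + (1 + 3*exp(-2*I*pi/5) + 2*exp(4*I*pi/5)) + (1 + 2*exp(-2*I*pi/5) + 3*exp(-4*I*pi/5)) + (1 + 3*exp(4*I*pi/5) + 2*exp(2*I*pi/5)) + (1 + 2*exp(-4*I*pi/5) + 3*exp(2*I*pi/5))] = 5/5 = 1
  <chi_rho, chi_2> = (1/5)[1*(6)*conj(1) + 1*(3 + 2*exp(-4*I*pi/5) + exp(2*I*pi/5))*conj(exp(4*I*pi/5)) + 1*(3 + exp(4*I*pi/5) + 2*exp(2*I*pi/5))*conj(exp(-2*I*pi/5)) + 1*(3 + 2*exp(-2*I*pi/5) + exp(-4*I*pi/5))*conj(exp(2*I*pi/5)) + 1*(3 + exp(-2*I*pi/5) + 2*exp(4*I*pi/5))*conj(exp(-4*I*pi/5))]
      = (1/5)[(6) + (3*exp(-4*I*pi/5) + exp(-2*I*pi/5) + 2*exp(2*I*pi/5)) + (exp(-4*I*pi/5) + 2*exp(4*I*pi/5) + 3*exp(2*I*pi/5)) + (3*exp(-2*I*pi/5) + 2*exp(-4*I*pi/5) + exp(4*I*pi/5)) + (2*exp(-2*I*pi/5) + exp(2*I*pi/5) + 3*exp(4*I*pi/5))] = 0/5 = 0
  <chi_rho, chi_3> = (1/5)[1*(6)*conj(1) + 1*(3 + 2*exp(-4*I*pi/5) + exp(2*I*pi/5))*conj(exp(-4*I*pi/5)) + 1*(3 + exp(4*I*pi/5) + 2*exp(2*I*pi/5))*conj(exp(2*I*pi/5)) + 1*(3 + 2*exp(-2*I*pi/5) + exp(-4*I*pi/5))*conj(exp(-2*I*pi/5)) + 1*(3 + exp(-2*I*pi/5) + 2*exp(4*I*pi/5))*conj(exp(4*I*pi/5))]
      = (1/5)[(6) + (2 + exp(-4*I*pi/5) + 3*exp(4*I*pi/5)) + (2 + 3*exp(-2*I*pi/5) + exp(2*I*pi/5)) + (2 + exp(-2*I*pi/5) + 3*exp(2*I*pi/5)) + (2 + 3*exp(-4*I*pi/5) + exp(4*I*pi/5))] = 10/5 = 2
  <chi_rho, chi_4> = (1/5)[1*(6)*conj(1) + 1*(3 + 2*exp(-4*I*pi/5) + exp(2*I*pi/5))*conj(exp(-2*I*pi/5)) + 1*(3 + exp(4*I*pi/5) + 2*exp(2*I*pi/5))*conj(exp(-4*I*pi/5)) + 1*(3 + 2*exp(-2*I*pi/5) + exp(-4*I*pi/5))*conj(exp(4*I*pi/5)) + 1*(3 + exp(-2*I*pi/5) + 2*exp(4*I*pi/5))*conj(exp(2*I*pi/5))]
      = (1/5)[(6) + (2*exp(-2*I*pi/5) + exp(4*I*pi/5) + 3*exp(2*I*pi/5)) + (2*exp(-4*I*pi/5) + exp(-2*I*pi/5) + 3*exp(4*I*pi/5)) + (3*exp(-4*I*pi/5) + exp(2*I*pi/5) + 2*exp(4*I*pi/5)) + (3*exp(-2*I*pi/5) + exp(-4*I*pi/5) + 2*exp(2*I*pi/5))] = 0/5 = 0
(Exp terms are combined using exp(i*s)*conj(exp(i*t)) = exp(i*(s-t)), and sums of them are collapsed using the identity that for every m > 1 the m distinct m-th roots of unity sum to 0, e.g. 1 + exp(2*I*pi/3) + exp(-2*I*pi/3) = 0.)
Dimension check: dim(rho) = sum (mult * dim) = 3*1 + 1*1 + 0*1 + 2*1 + 0*1 = 6 = chi_rho(e) = 6.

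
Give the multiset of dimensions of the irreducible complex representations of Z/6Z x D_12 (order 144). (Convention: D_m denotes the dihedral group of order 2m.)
Dimensions: 1, 1, 1, 1, 1, 1, 1, 1, 1, 1, 1, 1, 1, 1, 1, 1, 1, 1, 1, 1, 1, 1, 1, 1, 2, 2, 2, 2, 2, 2, 2, 2, 2, 2, 2, 2, 2, 2, 2, 2, 2, 2, 2, 2, 2, 2, 2, 2, 2, 2, 2, 2, 2, 2

Justification: There are 54 irreducibles (= number of conjugacy classes). Their dimensions d_i satisfy sum d_i^2 = |G| = 144: 1 + 1 + 1 + 1 + 1 + 1 + 1 + 1 + 1 + 1 + 1 + 1 + 1 + 1 + 1 + 1 + 1 + 1 + 1 + 1 + 1 + 1 + 1 + 1 + 4 + 4 + 4 + 4 + 4 + 4 + 4 + 4 + 4 + 4 + 4 + 4 + 4 + 4 + 4 + 4 + 4 + 4 + 4 + 4 + 4 + 4 + 4 + 4 + 4 + 4 + 4 + 4 + 4 + 4 = 144. (For the product with Z/6Z: each of the 6 1-dim characters of Z/6Z tensors with each irrep of D_12, giving 6 copies of each D_12-dimension.)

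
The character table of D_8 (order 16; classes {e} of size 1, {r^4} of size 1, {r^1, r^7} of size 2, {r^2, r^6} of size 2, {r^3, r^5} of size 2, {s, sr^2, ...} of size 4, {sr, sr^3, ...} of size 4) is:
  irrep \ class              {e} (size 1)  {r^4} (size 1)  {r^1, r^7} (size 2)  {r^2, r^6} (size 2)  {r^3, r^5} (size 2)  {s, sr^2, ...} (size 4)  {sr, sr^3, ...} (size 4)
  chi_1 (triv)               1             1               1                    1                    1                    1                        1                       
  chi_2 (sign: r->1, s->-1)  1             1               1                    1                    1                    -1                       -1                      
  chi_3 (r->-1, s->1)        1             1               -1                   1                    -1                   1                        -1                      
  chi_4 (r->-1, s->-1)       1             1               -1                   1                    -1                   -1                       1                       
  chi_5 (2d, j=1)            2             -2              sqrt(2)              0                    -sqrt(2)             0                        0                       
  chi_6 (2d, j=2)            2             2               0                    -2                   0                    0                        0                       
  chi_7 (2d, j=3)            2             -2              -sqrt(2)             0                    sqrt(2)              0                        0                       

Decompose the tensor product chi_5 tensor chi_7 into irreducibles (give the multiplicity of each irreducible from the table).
chi_5 tensor chi_7 = chi_3 + chi_4 + chi_6 (all other irreducibles have multiplicity 0).

Solution. The character of a tensor product is the pointwise product (chi_5 * chi_7)(C) = chi_5(C) * chi_7(C):
  {e}: (2)*(2), {r^4}: (-2)*(-2), {r^1, r^7}: (sqrt(2))*(-sqrt(2)), {r^2, r^6}: (0)*(0), {r^3, r^5}: (-sqrt(2))*(sqrt(2)), {s, sr^2, ...}: (0)*(0), {sr, sr^3, ...}: (0)*(0)
so (chi_5 * chi_7) takes values
  {e} -> 4, {r^4} -> 4, {r^1, r^7} -> -2, {r^2, r^6} -> 0, {r^3, r^5} -> -2, {s, sr^2, ...} -> 0, {sr, sr^3, ...} -> 0.
Now take the inner product of this character with each irreducible chi from the table, <chi_5*chi_7, chi> = (1/16) sum_C |C| (chi_5*chi_7)(C) conj(chi(C)):
  <chi_5*chi_7, chi_1> = (1/16)[1*(4)*conj(1) + 1*(4)*conj(1) + 2*(-2)*conj(1) + 2*(0)*conj(1) + 2*(-2)*conj(1) + 4*(0)*conj(1) + 4*(0)*conj(1)]
      = (1/16)[(4) + (4) + (-4) + (0) + (-4) + (0) + (0)] = 0/16 = 0
  <chi_5*chi_7, chi_2> = (1/16)[1*(4)*conj(1) + 1*(4)*conj(1) + 2*(-2)*conj(1) + 2*(0)*conj(1) + 2*(-2)*conj(1) + 4*(0)*conj(-1) + 4*(0)*conj(-1)]
      = (1/16)[(4) + (4) + (-4) + (0) + (-4) + (0) + (0)] = 0/16 = 0
  <chi_5*chi_7, chi_3> = (1/16)[1*(4)*conj(1) + 1*(4)*conj(1) + 2*(-2)*conj(-1) + 2*(0)*conj(1) + 2*(-2)*conj(-1) + 4*(0)*conj(1) + 4*(0)*conj(-1)]
      = (1/16)[(4) + (4) + (4) + (0) + (4) + (0) + (0)] = 16/16 = 1
  <chi_5*chi_7, chi_4> = (1/16)[1*(4)*conj(1) + 1*(4)*conj(1) + 2*(-2)*conj(-1) + 2*(0)*conj(1) + 2*(-2)*conj(-1) + 4*(0)*conj(-1) + 4*(0)*conj(1)]
      = (1/16)[(4) + (4) + (4) + (0) + (4) + (0) + (0)] = 16/16 = 1
  <chi_5*chi_7, chi_5> = (1/16)[1*(4)*conj(2) + 1*(4)*conj(-2) + 2*(-2)*conj(sqrt(2)) + 2*(0)*conj(0) + 2*(-2)*conj(-sqrt(2)) + 4*(0)*conj(0) + 4*(0)*conj(0)]
      = (1/16)[(8) + (-8) + (-4*sqrt(2)) + (0) + (4*sqrt(2)) + (0) + (0)] = 0/16 = 0
  <chi_5*chi_7, chi_6> = (1/16)[1*(4)*conj(2) + 1*(4)*conj(2) + 2*(-2)*conj(0) + 2*(0)*conj(-2) + 2*(-2)*conj(0) + 4*(0)*conj(0) + 4*(0)*conj(0)]
      = (1/16)[(8) + (8) + (0) + (0) + (0) + (0) + (0)] = 16/16 = 1
  <chi_5*chi_7, chi_7> = (1/16)[1*(4)*conj(2) + 1*(4)*conj(-2) + 2*(-2)*conj(-sqrt(2)) + 2*(0)*conj(0) + 2*(-2)*conj(sqrt(2)) + 4*(0)*conj(0) + 4*(0)*conj(0)]
      = (1/16)[(8) + (-8) + (4*sqrt(2)) + (0) + (-4*sqrt(2)) + (0) + (0)] = 0/16 = 0
Hence the multiplicities are chi_3: 1, chi_4: 1, chi_6: 1. Dimension check: dim(chi_5)*dim(chi_7) = 2*2 = 4 and sum (mult * dim) = 1*1 + 1*1 + 1*2 = 4.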